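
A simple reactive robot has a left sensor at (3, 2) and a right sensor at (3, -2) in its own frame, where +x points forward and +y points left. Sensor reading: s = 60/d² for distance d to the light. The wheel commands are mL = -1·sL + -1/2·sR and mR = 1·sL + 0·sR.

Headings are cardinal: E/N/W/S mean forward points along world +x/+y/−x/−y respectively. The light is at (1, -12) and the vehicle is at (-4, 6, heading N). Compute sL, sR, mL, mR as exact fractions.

6/49 2/15 -139/735 6/49

left sensor world pos  = (-6, 9); dL² = 490
right sensor world pos = (-2, 9); dR² = 450
sL = 60/490 = 6/49
sR = 60/450 = 2/15
mL = -1·sL + -1/2·sR = -139/735
mR = 1·sL + 0·sR = 6/49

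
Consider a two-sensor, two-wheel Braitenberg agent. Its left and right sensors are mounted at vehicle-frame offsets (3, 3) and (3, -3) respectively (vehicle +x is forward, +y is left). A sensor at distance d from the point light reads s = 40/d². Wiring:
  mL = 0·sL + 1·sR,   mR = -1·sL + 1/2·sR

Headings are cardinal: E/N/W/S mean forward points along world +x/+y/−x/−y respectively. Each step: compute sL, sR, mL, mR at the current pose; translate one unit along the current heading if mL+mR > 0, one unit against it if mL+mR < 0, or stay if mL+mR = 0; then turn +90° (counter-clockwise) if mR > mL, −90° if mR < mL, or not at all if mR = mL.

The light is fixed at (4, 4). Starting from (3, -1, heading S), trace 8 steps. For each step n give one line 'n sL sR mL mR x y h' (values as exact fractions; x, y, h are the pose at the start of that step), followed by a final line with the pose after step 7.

n=0: pose=(3,-1,S); sL=10/17, sR=1/2; mL=1/2, mR=-23/68; mL+mR=11/68 → advance +1; mR−mL=-57/68 → turn -1·90°
n=1: pose=(3,-2,W); sL=40/97, sR=8/5; mL=8/5, mR=188/485; mL+mR=964/485 → advance +1; mR−mL=-588/485 → turn -1·90°
n=2: pose=(2,-2,N); sL=20/17, sR=4; mL=4, mR=14/17; mL+mR=82/17 → advance +1; mR−mL=-54/17 → turn -1·90°
n=3: pose=(2,-1,E); sL=8, sR=8/13; mL=8/13, mR=-100/13; mL+mR=-92/13 → advance -1; mR−mL=-108/13 → turn -1·90°
n=4: pose=(1,-1,S); sL=5/8, sR=2/5; mL=2/5, mR=-17/40; mL+mR=-1/40 → advance -1; mR−mL=-33/40 → turn -1·90°
n=5: pose=(1,0,W); sL=8/17, sR=40/37; mL=40/37, mR=44/629; mL+mR=724/629 → advance +1; mR−mL=-636/629 → turn -1·90°
n=6: pose=(0,0,N); sL=4/5, sR=20; mL=20, mR=46/5; mL+mR=146/5 → advance +1; mR−mL=-54/5 → turn -1·90°
n=7: pose=(0,1,E); sL=40, sR=40/37; mL=40/37, mR=-1460/37; mL+mR=-1420/37 → advance -1; mR−mL=-1500/37 → turn -1·90°

0 10/17 1/2 1/2 -23/68 3 -1 S
1 40/97 8/5 8/5 188/485 3 -2 W
2 20/17 4 4 14/17 2 -2 N
3 8 8/13 8/13 -100/13 2 -1 E
4 5/8 2/5 2/5 -17/40 1 -1 S
5 8/17 40/37 40/37 44/629 1 0 W
6 4/5 20 20 46/5 0 0 N
7 40 40/37 40/37 -1460/37 0 1 E
final -1 1 S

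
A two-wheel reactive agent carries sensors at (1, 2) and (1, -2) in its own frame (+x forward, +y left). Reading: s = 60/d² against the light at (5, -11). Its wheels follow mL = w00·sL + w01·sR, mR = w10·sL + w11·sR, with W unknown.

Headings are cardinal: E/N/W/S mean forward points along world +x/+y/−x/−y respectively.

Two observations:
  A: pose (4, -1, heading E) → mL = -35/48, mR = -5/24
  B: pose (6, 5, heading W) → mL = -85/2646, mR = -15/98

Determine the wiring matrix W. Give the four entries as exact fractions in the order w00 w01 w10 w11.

1/2 -1 -1/2 0

obs A: pose=(4,-1,E) → sL=5/12, sR=15/16, mL=-35/48, mR=-5/24
obs B: pose=(6,5,W) → sL=15/49, sR=5/27, mL=-85/2646, mR=-15/98
sensor matrix S = [[5/12, 15/16], [15/49, 5/27]]; det S = -13325/63504
solve [mL_A; mL_B] = S·[w00; w01] and [mR_A; mR_B] = S·[w10; w11]:
  w00 = 1/2, w01 = -1, w10 = -1/2, w11 = 0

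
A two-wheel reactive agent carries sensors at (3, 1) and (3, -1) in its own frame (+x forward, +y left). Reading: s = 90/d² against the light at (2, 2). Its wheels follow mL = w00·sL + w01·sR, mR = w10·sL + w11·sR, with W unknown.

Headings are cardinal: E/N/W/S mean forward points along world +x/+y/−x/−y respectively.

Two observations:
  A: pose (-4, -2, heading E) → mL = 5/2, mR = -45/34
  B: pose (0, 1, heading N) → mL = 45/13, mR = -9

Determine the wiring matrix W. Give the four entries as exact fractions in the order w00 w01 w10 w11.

obs A: pose=(-4,-2,E) → sL=5, sR=45/17, mL=5/2, mR=-45/34
obs B: pose=(0,1,N) → sL=90/13, sR=18, mL=45/13, mR=-9
sensor matrix S = [[5, 45/17], [90/13, 18]]; det S = 15840/221
solve [mL_A; mL_B] = S·[w00; w01] and [mR_A; mR_B] = S·[w10; w11]:
  w00 = 1/2, w01 = 0, w10 = 0, w11 = -1/2

1/2 0 0 -1/2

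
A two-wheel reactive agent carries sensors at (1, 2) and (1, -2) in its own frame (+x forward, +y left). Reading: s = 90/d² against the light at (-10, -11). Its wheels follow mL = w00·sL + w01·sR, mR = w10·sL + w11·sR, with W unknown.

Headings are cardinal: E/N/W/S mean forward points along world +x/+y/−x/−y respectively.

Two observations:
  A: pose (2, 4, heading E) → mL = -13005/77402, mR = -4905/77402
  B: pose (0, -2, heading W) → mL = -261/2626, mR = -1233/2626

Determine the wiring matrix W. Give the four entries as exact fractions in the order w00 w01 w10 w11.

1/2 -1 -1 1/2

obs A: pose=(2,4,E) → sL=45/229, sR=45/169, mL=-13005/77402, mR=-4905/77402
obs B: pose=(0,-2,W) → sL=9/13, sR=45/101, mL=-261/2626, mR=-1233/2626
sensor matrix S = [[45/229, 45/169], [9/13, 45/101]]; det S = -4918320/50814413
solve [mL_A; mL_B] = S·[w00; w01] and [mR_A; mR_B] = S·[w10; w11]:
  w00 = 1/2, w01 = -1, w10 = -1, w11 = 1/2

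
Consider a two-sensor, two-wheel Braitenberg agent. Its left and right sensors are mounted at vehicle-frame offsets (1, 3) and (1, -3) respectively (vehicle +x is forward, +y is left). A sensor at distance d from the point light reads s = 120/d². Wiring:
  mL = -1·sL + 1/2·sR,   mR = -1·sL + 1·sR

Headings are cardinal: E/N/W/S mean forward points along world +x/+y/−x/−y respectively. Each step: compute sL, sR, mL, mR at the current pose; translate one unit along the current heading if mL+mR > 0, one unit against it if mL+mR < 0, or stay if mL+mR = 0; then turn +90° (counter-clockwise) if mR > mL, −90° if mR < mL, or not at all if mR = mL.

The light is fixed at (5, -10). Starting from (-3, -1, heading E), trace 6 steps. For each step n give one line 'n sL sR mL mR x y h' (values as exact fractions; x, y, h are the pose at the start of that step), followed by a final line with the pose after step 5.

0 120/193 24/17 276/3281 2592/3281 -3 -1 E
1 3/5 30/29 -12/145 63/145 -2 -1 N
2 120/113 120/233 -21180/26329 -14400/26329 -2 0 W
3 4/3 20/27 -26/27 -16/27 -1 0 S
4 120/221 120/89 2580/19669 15840/19669 -1 1 E
5 15/26 30/37 -165/962 225/962 0 1 N
final 0 2 W

n=0: pose=(-3,-1,E); sL=120/193, sR=24/17; mL=276/3281, mR=2592/3281; mL+mR=2868/3281 → advance +1; mR−mL=12/17 → turn +1·90°
n=1: pose=(-2,-1,N); sL=3/5, sR=30/29; mL=-12/145, mR=63/145; mL+mR=51/145 → advance +1; mR−mL=15/29 → turn +1·90°
n=2: pose=(-2,0,W); sL=120/113, sR=120/233; mL=-21180/26329, mR=-14400/26329; mL+mR=-35580/26329 → advance -1; mR−mL=60/233 → turn +1·90°
n=3: pose=(-1,0,S); sL=4/3, sR=20/27; mL=-26/27, mR=-16/27; mL+mR=-14/9 → advance -1; mR−mL=10/27 → turn +1·90°
n=4: pose=(-1,1,E); sL=120/221, sR=120/89; mL=2580/19669, mR=15840/19669; mL+mR=18420/19669 → advance +1; mR−mL=60/89 → turn +1·90°
n=5: pose=(0,1,N); sL=15/26, sR=30/37; mL=-165/962, mR=225/962; mL+mR=30/481 → advance +1; mR−mL=15/37 → turn +1·90°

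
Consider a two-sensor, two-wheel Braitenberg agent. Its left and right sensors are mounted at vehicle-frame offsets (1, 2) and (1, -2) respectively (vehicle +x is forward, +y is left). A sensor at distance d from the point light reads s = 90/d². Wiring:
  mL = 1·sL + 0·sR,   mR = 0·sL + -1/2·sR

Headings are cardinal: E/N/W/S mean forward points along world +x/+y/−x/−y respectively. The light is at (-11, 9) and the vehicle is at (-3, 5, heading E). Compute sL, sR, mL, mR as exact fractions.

left sensor world pos  = (-2, 7); dL² = 85
right sensor world pos = (-2, 3); dR² = 117
sL = 90/85 = 18/17
sR = 90/117 = 10/13
mL = 1·sL + 0·sR = 18/17
mR = 0·sL + -1/2·sR = -5/13

18/17 10/13 18/17 -5/13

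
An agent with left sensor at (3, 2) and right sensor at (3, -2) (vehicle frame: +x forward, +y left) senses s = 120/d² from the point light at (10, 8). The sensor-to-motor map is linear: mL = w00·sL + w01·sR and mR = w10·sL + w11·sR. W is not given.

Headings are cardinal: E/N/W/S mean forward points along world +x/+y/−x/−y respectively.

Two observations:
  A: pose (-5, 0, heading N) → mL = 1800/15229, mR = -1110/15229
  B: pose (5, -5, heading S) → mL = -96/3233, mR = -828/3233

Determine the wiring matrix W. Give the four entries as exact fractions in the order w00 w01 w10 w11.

-1/2 1/2 -1 1/2

obs A: pose=(-5,0,N) → sL=60/157, sR=60/97, mL=1800/15229, mR=-1110/15229
obs B: pose=(5,-5,S) → sL=24/53, sR=24/61, mL=-96/3233, mR=-828/3233
sensor matrix S = [[60/157, 60/97], [24/53, 24/61]]; det S = -6387840/49235357
solve [mL_A; mL_B] = S·[w00; w01] and [mR_A; mR_B] = S·[w10; w11]:
  w00 = -1/2, w01 = 1/2, w10 = -1, w11 = 1/2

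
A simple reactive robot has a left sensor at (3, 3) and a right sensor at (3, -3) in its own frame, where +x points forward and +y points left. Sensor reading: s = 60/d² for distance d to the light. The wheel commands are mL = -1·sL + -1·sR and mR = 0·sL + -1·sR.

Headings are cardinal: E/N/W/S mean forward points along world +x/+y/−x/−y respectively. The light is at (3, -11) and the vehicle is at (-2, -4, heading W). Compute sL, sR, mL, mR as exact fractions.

left sensor world pos  = (-5, -7); dL² = 80
right sensor world pos = (-5, -1); dR² = 164
sL = 60/80 = 3/4
sR = 60/164 = 15/41
mL = -1·sL + -1·sR = -183/164
mR = 0·sL + -1·sR = -15/41

3/4 15/41 -183/164 -15/41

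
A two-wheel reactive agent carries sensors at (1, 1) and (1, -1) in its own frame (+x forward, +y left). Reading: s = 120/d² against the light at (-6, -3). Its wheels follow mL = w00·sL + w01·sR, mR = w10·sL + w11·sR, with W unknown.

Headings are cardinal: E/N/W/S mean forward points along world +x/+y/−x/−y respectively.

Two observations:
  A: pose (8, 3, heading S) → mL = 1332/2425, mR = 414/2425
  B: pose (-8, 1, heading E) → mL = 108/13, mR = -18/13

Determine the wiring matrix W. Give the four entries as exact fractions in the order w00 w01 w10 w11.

obs A: pose=(8,3,S) → sL=12/25, sR=60/97, mL=1332/2425, mR=414/2425
obs B: pose=(-8,1,E) → sL=60/13, sR=12, mL=108/13, mR=-18/13
sensor matrix S = [[12/25, 60/97], [60/13, 12]]; det S = 91584/31525
solve [mL_A; mL_B] = S·[w00; w01] and [mR_A; mR_B] = S·[w10; w11]:
  w00 = 1/2, w01 = 1/2, w10 = 1, w11 = -1/2

1/2 1/2 1 -1/2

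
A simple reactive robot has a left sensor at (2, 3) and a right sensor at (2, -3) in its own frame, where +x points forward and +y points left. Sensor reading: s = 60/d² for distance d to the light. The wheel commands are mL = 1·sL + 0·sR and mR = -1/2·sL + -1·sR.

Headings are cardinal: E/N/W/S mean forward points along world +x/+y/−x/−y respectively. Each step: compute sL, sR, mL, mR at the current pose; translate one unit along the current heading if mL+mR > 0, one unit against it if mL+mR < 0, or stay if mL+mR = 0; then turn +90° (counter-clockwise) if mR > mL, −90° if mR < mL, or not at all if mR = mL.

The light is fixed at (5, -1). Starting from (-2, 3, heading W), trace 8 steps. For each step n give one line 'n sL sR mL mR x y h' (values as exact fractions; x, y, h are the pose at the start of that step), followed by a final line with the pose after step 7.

n=0: pose=(-2,3,W); sL=30/41, sR=6/13; mL=30/41, mR=-441/533; mL+mR=-51/533 → advance -1; mR−mL=-831/533 → turn -1·90°
n=1: pose=(-1,3,N); sL=20/39, sR=4/3; mL=20/39, mR=-62/39; mL+mR=-14/13 → advance -1; mR−mL=-82/39 → turn -1·90°
n=2: pose=(-1,2,E); sL=15/13, sR=15/4; mL=15/13, mR=-225/52; mL+mR=-165/52 → advance -1; mR−mL=-285/52 → turn -1·90°
n=3: pose=(-2,2,S); sL=60/17, sR=60/101; mL=60/17, mR=-4050/1717; mL+mR=2010/1717 → advance +1; mR−mL=-10110/1717 → turn -1·90°
n=4: pose=(-2,1,W); sL=30/41, sR=30/53; mL=30/41, mR=-2025/2173; mL+mR=-435/2173 → advance -1; mR−mL=-3615/2173 → turn -1·90°
n=5: pose=(-1,1,N); sL=60/97, sR=12/5; mL=60/97, mR=-1314/485; mL+mR=-1014/485 → advance -1; mR−mL=-1614/485 → turn -1·90°
n=6: pose=(-1,0,E); sL=15/8, sR=3; mL=15/8, mR=-63/16; mL+mR=-33/16 → advance -1; mR−mL=-93/16 → turn -1·90°
n=7: pose=(-2,0,S); sL=60/17, sR=60/101; mL=60/17, mR=-4050/1717; mL+mR=2010/1717 → advance +1; mR−mL=-10110/1717 → turn -1·90°

0 30/41 6/13 30/41 -441/533 -2 3 W
1 20/39 4/3 20/39 -62/39 -1 3 N
2 15/13 15/4 15/13 -225/52 -1 2 E
3 60/17 60/101 60/17 -4050/1717 -2 2 S
4 30/41 30/53 30/41 -2025/2173 -2 1 W
5 60/97 12/5 60/97 -1314/485 -1 1 N
6 15/8 3 15/8 -63/16 -1 0 E
7 60/17 60/101 60/17 -4050/1717 -2 0 S
final -2 -1 W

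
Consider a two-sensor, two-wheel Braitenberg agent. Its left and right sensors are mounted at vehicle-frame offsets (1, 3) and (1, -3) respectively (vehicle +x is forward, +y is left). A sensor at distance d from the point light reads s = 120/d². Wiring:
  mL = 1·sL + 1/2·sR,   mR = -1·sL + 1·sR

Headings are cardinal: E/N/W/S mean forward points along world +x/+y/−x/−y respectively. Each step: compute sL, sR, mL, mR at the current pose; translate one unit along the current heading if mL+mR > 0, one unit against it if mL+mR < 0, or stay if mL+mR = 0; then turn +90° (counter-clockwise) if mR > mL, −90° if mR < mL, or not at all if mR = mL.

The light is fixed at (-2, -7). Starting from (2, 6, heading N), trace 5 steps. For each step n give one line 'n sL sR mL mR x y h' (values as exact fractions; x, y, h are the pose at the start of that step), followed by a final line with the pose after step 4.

n=0: pose=(2,6,N); sL=120/197, sR=24/49; mL=8244/9653, mR=-1152/9653; mL+mR=36/49 → advance +1; mR−mL=-9396/9653 → turn -1·90°
n=1: pose=(2,7,E); sL=60/157, sR=60/73; mL=9090/11461, mR=5040/11461; mL+mR=90/73 → advance +1; mR−mL=-4050/11461 → turn -1·90°
n=2: pose=(3,7,S); sL=120/233, sR=120/173; mL=34740/40309, mR=7200/40309; mL+mR=180/173 → advance +1; mR−mL=-27540/40309 → turn -1·90°
n=3: pose=(3,6,W); sL=30/29, sR=15/34; mL=2475/1972, mR=-585/986; mL+mR=45/68 → advance +1; mR−mL=-3645/1972 → turn -1·90°
n=4: pose=(2,6,N); sL=120/197, sR=24/49; mL=8244/9653, mR=-1152/9653; mL+mR=36/49 → advance +1; mR−mL=-9396/9653 → turn -1·90°

0 120/197 24/49 8244/9653 -1152/9653 2 6 N
1 60/157 60/73 9090/11461 5040/11461 2 7 E
2 120/233 120/173 34740/40309 7200/40309 3 7 S
3 30/29 15/34 2475/1972 -585/986 3 6 W
4 120/197 24/49 8244/9653 -1152/9653 2 6 N
final 2 7 E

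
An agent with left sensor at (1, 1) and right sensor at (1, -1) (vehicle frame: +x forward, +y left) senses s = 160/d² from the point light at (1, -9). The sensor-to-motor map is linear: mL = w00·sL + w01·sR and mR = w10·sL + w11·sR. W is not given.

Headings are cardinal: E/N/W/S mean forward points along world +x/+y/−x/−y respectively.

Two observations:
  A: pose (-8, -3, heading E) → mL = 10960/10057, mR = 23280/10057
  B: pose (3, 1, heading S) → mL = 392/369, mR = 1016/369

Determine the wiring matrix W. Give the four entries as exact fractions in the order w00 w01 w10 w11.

-1/2 1 1 1/2

obs A: pose=(-8,-3,E) → sL=160/113, sR=160/89, mL=10960/10057, mR=23280/10057
obs B: pose=(3,1,S) → sL=16/9, sR=80/41, mL=392/369, mR=1016/369
sensor matrix S = [[160/113, 160/89], [16/9, 80/41]]; det S = -1607680/3711033
solve [mL_A; mL_B] = S·[w00; w01] and [mR_A; mR_B] = S·[w10; w11]:
  w00 = -1/2, w01 = 1, w10 = 1, w11 = 1/2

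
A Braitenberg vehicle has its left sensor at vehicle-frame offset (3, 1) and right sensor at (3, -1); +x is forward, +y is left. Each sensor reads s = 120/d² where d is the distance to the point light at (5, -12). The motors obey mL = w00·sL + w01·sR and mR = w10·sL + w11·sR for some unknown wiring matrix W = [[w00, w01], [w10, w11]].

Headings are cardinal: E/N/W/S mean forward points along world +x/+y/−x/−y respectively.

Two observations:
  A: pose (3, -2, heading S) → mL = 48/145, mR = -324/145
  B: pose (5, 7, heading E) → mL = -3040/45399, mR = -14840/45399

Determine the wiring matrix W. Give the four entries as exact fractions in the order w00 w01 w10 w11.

1 -1 -1/2 -1/2

obs A: pose=(3,-2,S) → sL=12/5, sR=60/29, mL=48/145, mR=-324/145
obs B: pose=(5,7,E) → sL=120/409, sR=40/111, mL=-3040/45399, mR=-14840/45399
sensor matrix S = [[12/5, 60/29], [120/409, 40/111]]; det S = 113152/438857
solve [mL_A; mL_B] = S·[w00; w01] and [mR_A; mR_B] = S·[w10; w11]:
  w00 = 1, w01 = -1, w10 = -1/2, w11 = -1/2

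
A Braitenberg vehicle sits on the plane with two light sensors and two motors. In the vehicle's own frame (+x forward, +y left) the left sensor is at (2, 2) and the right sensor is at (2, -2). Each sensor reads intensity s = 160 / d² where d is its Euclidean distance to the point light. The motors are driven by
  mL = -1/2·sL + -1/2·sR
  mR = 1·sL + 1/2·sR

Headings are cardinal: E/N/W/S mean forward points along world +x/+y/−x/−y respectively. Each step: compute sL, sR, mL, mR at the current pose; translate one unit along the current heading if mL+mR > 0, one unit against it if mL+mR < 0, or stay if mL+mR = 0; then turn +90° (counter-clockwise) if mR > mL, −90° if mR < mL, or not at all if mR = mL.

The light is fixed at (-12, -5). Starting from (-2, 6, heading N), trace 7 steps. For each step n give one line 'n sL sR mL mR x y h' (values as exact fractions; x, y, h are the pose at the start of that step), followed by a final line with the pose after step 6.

n=0: pose=(-2,6,N); sL=160/233, sR=160/313; mL=-43680/72929, mR=68720/72929; mL+mR=80/233 → advance +1; mR−mL=112400/72929 → turn +1·90°
n=1: pose=(-2,7,W); sL=40/41, sR=8/13; mL=-424/533, mR=684/533; mL+mR=20/41 → advance +1; mR−mL=1108/533 → turn +1·90°
n=2: pose=(-3,7,S); sL=160/221, sR=160/149; mL=-29600/32929, mR=41520/32929; mL+mR=80/221 → advance +1; mR−mL=71120/32929 → turn +1·90°
n=3: pose=(-3,6,E); sL=16/29, sR=80/101; mL=-1968/2929, mR=2776/2929; mL+mR=8/29 → advance +1; mR−mL=4744/2929 → turn +1·90°
n=4: pose=(-2,6,N); sL=160/233, sR=160/313; mL=-43680/72929, mR=68720/72929; mL+mR=80/233 → advance +1; mR−mL=112400/72929 → turn +1·90°
n=5: pose=(-2,7,W); sL=40/41, sR=8/13; mL=-424/533, mR=684/533; mL+mR=20/41 → advance +1; mR−mL=1108/533 → turn +1·90°
n=6: pose=(-3,7,S); sL=160/221, sR=160/149; mL=-29600/32929, mR=41520/32929; mL+mR=80/221 → advance +1; mR−mL=71120/32929 → turn +1·90°

0 160/233 160/313 -43680/72929 68720/72929 -2 6 N
1 40/41 8/13 -424/533 684/533 -2 7 W
2 160/221 160/149 -29600/32929 41520/32929 -3 7 S
3 16/29 80/101 -1968/2929 2776/2929 -3 6 E
4 160/233 160/313 -43680/72929 68720/72929 -2 6 N
5 40/41 8/13 -424/533 684/533 -2 7 W
6 160/221 160/149 -29600/32929 41520/32929 -3 7 S
final -3 6 E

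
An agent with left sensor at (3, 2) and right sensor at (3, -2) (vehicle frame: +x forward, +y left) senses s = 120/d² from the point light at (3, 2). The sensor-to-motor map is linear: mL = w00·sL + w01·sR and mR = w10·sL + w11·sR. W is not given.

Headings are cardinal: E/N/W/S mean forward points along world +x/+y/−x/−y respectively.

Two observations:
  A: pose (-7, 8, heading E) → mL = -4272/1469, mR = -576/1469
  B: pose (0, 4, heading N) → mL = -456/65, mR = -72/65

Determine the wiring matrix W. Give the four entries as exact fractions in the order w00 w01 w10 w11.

obs A: pose=(-7,8,E) → sL=120/113, sR=24/13, mL=-4272/1469, mR=-576/1469
obs B: pose=(0,4,N) → sL=12/5, sR=60/13, mL=-456/65, mR=-72/65
sensor matrix S = [[120/113, 24/13], [12/5, 60/13]]; det S = 3456/7345
solve [mL_A; mL_B] = S·[w00; w01] and [mR_A; mR_B] = S·[w10; w11]:
  w00 = -1, w01 = -1, w10 = 1/2, w11 = -1/2

-1 -1 1/2 -1/2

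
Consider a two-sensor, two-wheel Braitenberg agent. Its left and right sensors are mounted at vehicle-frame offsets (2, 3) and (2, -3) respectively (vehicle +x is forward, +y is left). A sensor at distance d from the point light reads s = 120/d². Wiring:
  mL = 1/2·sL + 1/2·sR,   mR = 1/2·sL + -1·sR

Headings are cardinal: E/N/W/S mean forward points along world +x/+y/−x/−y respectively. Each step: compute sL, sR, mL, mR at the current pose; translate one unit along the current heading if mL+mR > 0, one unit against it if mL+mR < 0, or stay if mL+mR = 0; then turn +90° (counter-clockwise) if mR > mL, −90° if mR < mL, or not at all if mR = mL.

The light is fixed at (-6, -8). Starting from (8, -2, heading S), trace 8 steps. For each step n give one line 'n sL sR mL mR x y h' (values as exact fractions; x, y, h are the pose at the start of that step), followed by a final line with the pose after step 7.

0 24/61 120/137 5304/8357 -5676/8357 8 -2 S
1 3/4 30/61 303/488 -57/488 8 -1 W
2 120/181 120/337 31080/60997 -1500/60997 7 -1 N
3 60/173 12/25 1788/4325 -1326/4325 7 0 E
4 24/65 120/157 5784/10205 -5916/10205 8 0 S
5 2/3 5/12 13/24 -1/12 8 1 W
6 120/221 120/377 2760/6409 -300/6409 7 1 N
7 60/197 60/137 10020/26989 -7710/26989 7 2 E
final 8 2 S

n=0: pose=(8,-2,S); sL=24/61, sR=120/137; mL=5304/8357, mR=-5676/8357; mL+mR=-372/8357 → advance -1; mR−mL=-180/137 → turn -1·90°
n=1: pose=(8,-1,W); sL=3/4, sR=30/61; mL=303/488, mR=-57/488; mL+mR=123/244 → advance +1; mR−mL=-45/61 → turn -1·90°
n=2: pose=(7,-1,N); sL=120/181, sR=120/337; mL=31080/60997, mR=-1500/60997; mL+mR=29580/60997 → advance +1; mR−mL=-180/337 → turn -1·90°
n=3: pose=(7,0,E); sL=60/173, sR=12/25; mL=1788/4325, mR=-1326/4325; mL+mR=462/4325 → advance +1; mR−mL=-18/25 → turn -1·90°
n=4: pose=(8,0,S); sL=24/65, sR=120/157; mL=5784/10205, mR=-5916/10205; mL+mR=-132/10205 → advance -1; mR−mL=-180/157 → turn -1·90°
n=5: pose=(8,1,W); sL=2/3, sR=5/12; mL=13/24, mR=-1/12; mL+mR=11/24 → advance +1; mR−mL=-5/8 → turn -1·90°
n=6: pose=(7,1,N); sL=120/221, sR=120/377; mL=2760/6409, mR=-300/6409; mL+mR=2460/6409 → advance +1; mR−mL=-180/377 → turn -1·90°
n=7: pose=(7,2,E); sL=60/197, sR=60/137; mL=10020/26989, mR=-7710/26989; mL+mR=2310/26989 → advance +1; mR−mL=-90/137 → turn -1·90°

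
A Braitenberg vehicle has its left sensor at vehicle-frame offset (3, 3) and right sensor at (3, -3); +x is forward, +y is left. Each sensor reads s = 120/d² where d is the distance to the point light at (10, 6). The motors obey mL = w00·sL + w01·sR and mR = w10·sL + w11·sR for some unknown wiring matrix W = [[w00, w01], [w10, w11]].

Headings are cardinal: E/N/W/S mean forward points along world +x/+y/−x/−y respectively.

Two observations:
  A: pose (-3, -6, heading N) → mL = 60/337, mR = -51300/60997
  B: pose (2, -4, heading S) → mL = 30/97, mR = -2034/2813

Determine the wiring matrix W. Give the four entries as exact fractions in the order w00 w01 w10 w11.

obs A: pose=(-3,-6,N) → sL=120/337, sR=120/181, mL=60/337, mR=-51300/60997
obs B: pose=(2,-4,S) → sL=60/97, sR=12/29, mL=30/97, mR=-2034/2813
sensor matrix S = [[120/337, 120/181], [60/97, 12/29]]; det S = -45083520/171584561
solve [mL_A; mL_B] = S·[w00; w01] and [mR_A; mR_B] = S·[w10; w11]:
  w00 = 1/2, w01 = 0, w10 = -1/2, w11 = -1

1/2 0 -1/2 -1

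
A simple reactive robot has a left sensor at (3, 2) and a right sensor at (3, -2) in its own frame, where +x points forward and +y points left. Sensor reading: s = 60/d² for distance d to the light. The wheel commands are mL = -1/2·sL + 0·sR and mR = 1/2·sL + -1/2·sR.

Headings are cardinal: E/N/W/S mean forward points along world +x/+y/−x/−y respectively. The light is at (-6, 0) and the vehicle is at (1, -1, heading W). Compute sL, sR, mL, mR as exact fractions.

left sensor world pos  = (-2, -3); dL² = 25
right sensor world pos = (-2, 1); dR² = 17
sL = 60/25 = 12/5
sR = 60/17 = 60/17
mL = -1/2·sL + 0·sR = -6/5
mR = 1/2·sL + -1/2·sR = -48/85

12/5 60/17 -6/5 -48/85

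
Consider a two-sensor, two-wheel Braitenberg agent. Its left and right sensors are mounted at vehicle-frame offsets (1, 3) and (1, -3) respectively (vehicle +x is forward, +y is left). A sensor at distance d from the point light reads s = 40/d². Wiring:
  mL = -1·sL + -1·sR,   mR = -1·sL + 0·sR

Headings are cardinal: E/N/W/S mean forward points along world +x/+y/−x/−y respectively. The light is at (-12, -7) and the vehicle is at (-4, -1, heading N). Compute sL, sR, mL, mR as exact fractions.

left sensor world pos  = (-7, 0); dL² = 74
right sensor world pos = (-1, 0); dR² = 170
sL = 40/74 = 20/37
sR = 40/170 = 4/17
mL = -1·sL + -1·sR = -488/629
mR = -1·sL + 0·sR = -20/37

20/37 4/17 -488/629 -20/37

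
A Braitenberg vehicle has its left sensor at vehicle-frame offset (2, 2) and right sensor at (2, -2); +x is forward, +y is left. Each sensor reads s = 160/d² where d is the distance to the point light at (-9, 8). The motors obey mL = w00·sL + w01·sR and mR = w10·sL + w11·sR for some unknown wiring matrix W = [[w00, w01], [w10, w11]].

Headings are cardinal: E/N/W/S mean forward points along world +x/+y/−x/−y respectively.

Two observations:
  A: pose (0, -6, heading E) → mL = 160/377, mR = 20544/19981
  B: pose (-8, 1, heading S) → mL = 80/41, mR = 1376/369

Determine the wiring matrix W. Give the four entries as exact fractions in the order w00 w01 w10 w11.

obs A: pose=(0,-6,E) → sL=32/53, sR=160/377, mL=160/377, mR=20544/19981
obs B: pose=(-8,1,S) → sL=16/9, sR=80/41, mL=80/41, mR=1376/369
sensor matrix S = [[32/53, 160/377], [16/9, 80/41]]; det S = 3123200/7372989
solve [mL_A; mL_B] = S·[w00; w01] and [mR_A; mR_B] = S·[w10; w11]:
  w00 = 0, w01 = 1, w10 = 1, w11 = 1

0 1 1 1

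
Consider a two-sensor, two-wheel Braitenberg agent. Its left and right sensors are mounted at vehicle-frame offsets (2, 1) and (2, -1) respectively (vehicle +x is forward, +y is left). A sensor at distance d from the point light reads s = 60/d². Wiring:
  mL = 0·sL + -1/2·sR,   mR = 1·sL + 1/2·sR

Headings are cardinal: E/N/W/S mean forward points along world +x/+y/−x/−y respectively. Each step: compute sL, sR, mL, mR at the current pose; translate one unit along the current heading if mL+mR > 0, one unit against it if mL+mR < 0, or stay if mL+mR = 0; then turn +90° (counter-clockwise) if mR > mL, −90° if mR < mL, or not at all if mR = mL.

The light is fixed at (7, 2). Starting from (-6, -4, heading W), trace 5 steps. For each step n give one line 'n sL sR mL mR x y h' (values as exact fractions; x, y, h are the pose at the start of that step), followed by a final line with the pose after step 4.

n=0: pose=(-6,-4,W); sL=30/137, sR=6/25; mL=-3/25, mR=1161/3425; mL+mR=30/137 → advance +1; mR−mL=1572/3425 → turn +1·90°
n=1: pose=(-7,-4,S); sL=60/233, sR=60/289; mL=-30/289, mR=24330/67337; mL+mR=60/233 → advance +1; mR−mL=31320/67337 → turn +1·90°
n=2: pose=(-7,-5,E); sL=1/3, sR=15/52; mL=-15/104, mR=149/312; mL+mR=1/3 → advance +1; mR−mL=97/156 → turn +1·90°
n=3: pose=(-6,-5,N); sL=60/221, sR=60/169; mL=-30/169, mR=1290/2873; mL+mR=60/221 → advance +1; mR−mL=1800/2873 → turn +1·90°
n=4: pose=(-6,-4,W); sL=30/137, sR=6/25; mL=-3/25, mR=1161/3425; mL+mR=30/137 → advance +1; mR−mL=1572/3425 → turn +1·90°

0 30/137 6/25 -3/25 1161/3425 -6 -4 W
1 60/233 60/289 -30/289 24330/67337 -7 -4 S
2 1/3 15/52 -15/104 149/312 -7 -5 E
3 60/221 60/169 -30/169 1290/2873 -6 -5 N
4 30/137 6/25 -3/25 1161/3425 -6 -4 W
final -7 -4 S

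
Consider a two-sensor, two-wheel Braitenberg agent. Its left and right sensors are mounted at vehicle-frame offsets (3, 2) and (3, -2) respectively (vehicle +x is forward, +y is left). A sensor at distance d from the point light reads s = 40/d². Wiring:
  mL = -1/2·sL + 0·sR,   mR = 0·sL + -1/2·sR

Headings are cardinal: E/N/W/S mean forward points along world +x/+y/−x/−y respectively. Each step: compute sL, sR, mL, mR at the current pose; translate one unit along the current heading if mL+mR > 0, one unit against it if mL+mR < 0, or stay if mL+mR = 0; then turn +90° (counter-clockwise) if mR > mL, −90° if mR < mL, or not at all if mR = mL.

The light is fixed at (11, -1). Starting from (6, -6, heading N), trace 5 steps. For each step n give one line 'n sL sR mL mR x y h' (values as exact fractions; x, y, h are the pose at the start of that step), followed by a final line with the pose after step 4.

0 40/53 40/13 -20/53 -20/13 6 -6 N
1 2 10/17 -1 -5/17 6 -7 E
2 40/73 8/5 -20/73 -4/5 5 -7 N
3 20/17 4/9 -10/17 -2/9 5 -8 E
4 40/97 40/41 -20/97 -20/41 4 -8 N
final 4 -9 E

n=0: pose=(6,-6,N); sL=40/53, sR=40/13; mL=-20/53, mR=-20/13; mL+mR=-1320/689 → advance -1; mR−mL=-800/689 → turn -1·90°
n=1: pose=(6,-7,E); sL=2, sR=10/17; mL=-1, mR=-5/17; mL+mR=-22/17 → advance -1; mR−mL=12/17 → turn +1·90°
n=2: pose=(5,-7,N); sL=40/73, sR=8/5; mL=-20/73, mR=-4/5; mL+mR=-392/365 → advance -1; mR−mL=-192/365 → turn -1·90°
n=3: pose=(5,-8,E); sL=20/17, sR=4/9; mL=-10/17, mR=-2/9; mL+mR=-124/153 → advance -1; mR−mL=56/153 → turn +1·90°
n=4: pose=(4,-8,N); sL=40/97, sR=40/41; mL=-20/97, mR=-20/41; mL+mR=-2760/3977 → advance -1; mR−mL=-1120/3977 → turn -1·90°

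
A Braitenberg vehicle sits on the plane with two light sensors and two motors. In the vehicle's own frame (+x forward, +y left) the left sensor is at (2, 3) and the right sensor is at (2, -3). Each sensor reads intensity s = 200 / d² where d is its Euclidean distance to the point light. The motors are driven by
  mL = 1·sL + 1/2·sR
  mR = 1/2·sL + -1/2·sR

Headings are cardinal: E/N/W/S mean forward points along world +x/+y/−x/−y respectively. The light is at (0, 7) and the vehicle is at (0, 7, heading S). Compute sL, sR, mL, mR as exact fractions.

200/13 200/13 300/13 0

left sensor world pos  = (3, 5); dL² = 13
right sensor world pos = (-3, 5); dR² = 13
sL = 200/13 = 200/13
sR = 200/13 = 200/13
mL = 1·sL + 1/2·sR = 300/13
mR = 1/2·sL + -1/2·sR = 0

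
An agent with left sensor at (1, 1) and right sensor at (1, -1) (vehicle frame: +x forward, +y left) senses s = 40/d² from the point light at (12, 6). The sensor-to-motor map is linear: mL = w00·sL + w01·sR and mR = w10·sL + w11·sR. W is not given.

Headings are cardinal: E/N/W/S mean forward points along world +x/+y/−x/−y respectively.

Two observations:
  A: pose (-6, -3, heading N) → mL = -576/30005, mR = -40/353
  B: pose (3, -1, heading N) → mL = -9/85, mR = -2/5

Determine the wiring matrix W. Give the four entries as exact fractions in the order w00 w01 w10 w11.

obs A: pose=(-6,-3,N) → sL=8/85, sR=40/353, mL=-576/30005, mR=-40/353
obs B: pose=(3,-1,N) → sL=5/17, sR=2/5, mL=-9/85, mR=-2/5
sensor matrix S = [[8/85, 40/353], [5/17, 2/5]]; det S = 648/150025
solve [mL_A; mL_B] = S·[w00; w01] and [mR_A; mR_B] = S·[w10; w11]:
  w00 = 1, w01 = -1, w10 = 0, w11 = -1

1 -1 0 -1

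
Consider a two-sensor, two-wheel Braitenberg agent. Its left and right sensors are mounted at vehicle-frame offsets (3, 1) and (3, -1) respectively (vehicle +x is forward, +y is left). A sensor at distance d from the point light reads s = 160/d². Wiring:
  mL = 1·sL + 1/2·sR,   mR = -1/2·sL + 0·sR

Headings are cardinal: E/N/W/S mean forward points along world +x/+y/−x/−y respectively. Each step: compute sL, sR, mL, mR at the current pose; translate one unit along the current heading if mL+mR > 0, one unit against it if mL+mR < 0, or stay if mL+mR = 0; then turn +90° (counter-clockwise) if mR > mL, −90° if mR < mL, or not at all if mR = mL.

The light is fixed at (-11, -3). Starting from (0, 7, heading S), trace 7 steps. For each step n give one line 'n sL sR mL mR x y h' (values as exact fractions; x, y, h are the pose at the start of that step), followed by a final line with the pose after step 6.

0 160/193 160/149 39280/28757 -80/193 0 7 S
1 5/4 40/41 285/164 -5/8 0 6 W
2 32/45 32/53 2416/2385 -16/45 -1 6 N
3 16/29 16/25 632/725 -8/29 -1 7 E
4 160/193 160/149 39280/28757 -80/193 0 7 S
5 5/4 40/41 285/164 -5/8 0 6 W
6 32/45 32/53 2416/2385 -16/45 -1 6 N
final -1 7 E

n=0: pose=(0,7,S); sL=160/193, sR=160/149; mL=39280/28757, mR=-80/193; mL+mR=27360/28757 → advance +1; mR−mL=-51200/28757 → turn -1·90°
n=1: pose=(0,6,W); sL=5/4, sR=40/41; mL=285/164, mR=-5/8; mL+mR=365/328 → advance +1; mR−mL=-775/328 → turn -1·90°
n=2: pose=(-1,6,N); sL=32/45, sR=32/53; mL=2416/2385, mR=-16/45; mL+mR=1568/2385 → advance +1; mR−mL=-1088/795 → turn -1·90°
n=3: pose=(-1,7,E); sL=16/29, sR=16/25; mL=632/725, mR=-8/29; mL+mR=432/725 → advance +1; mR−mL=-832/725 → turn -1·90°
n=4: pose=(0,7,S); sL=160/193, sR=160/149; mL=39280/28757, mR=-80/193; mL+mR=27360/28757 → advance +1; mR−mL=-51200/28757 → turn -1·90°
n=5: pose=(0,6,W); sL=5/4, sR=40/41; mL=285/164, mR=-5/8; mL+mR=365/328 → advance +1; mR−mL=-775/328 → turn -1·90°
n=6: pose=(-1,6,N); sL=32/45, sR=32/53; mL=2416/2385, mR=-16/45; mL+mR=1568/2385 → advance +1; mR−mL=-1088/795 → turn -1·90°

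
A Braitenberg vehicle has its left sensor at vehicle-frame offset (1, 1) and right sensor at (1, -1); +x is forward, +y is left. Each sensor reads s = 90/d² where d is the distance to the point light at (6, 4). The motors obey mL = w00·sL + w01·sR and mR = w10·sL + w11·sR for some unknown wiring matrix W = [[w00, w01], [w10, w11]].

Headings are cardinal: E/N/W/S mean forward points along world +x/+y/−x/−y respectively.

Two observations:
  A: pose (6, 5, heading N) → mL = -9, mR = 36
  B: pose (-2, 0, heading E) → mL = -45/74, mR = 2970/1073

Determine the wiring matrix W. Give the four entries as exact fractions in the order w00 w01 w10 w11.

obs A: pose=(6,5,N) → sL=18, sR=18, mL=-9, mR=36
obs B: pose=(-2,0,E) → sL=45/29, sR=45/37, mL=-45/74, mR=2970/1073
sensor matrix S = [[18, 18], [45/29, 45/37]]; det S = -6480/1073
solve [mL_A; mL_B] = S·[w00; w01] and [mR_A; mR_B] = S·[w10; w11]:
  w00 = 0, w01 = -1/2, w10 = 1, w11 = 1

0 -1/2 1 1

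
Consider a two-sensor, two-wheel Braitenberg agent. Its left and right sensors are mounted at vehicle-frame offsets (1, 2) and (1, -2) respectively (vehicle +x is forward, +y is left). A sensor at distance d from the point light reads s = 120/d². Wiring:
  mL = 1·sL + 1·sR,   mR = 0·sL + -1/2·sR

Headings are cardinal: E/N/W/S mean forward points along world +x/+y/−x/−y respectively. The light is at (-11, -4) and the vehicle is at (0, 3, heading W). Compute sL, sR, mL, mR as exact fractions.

left sensor world pos  = (-1, 1); dL² = 125
right sensor world pos = (-1, 5); dR² = 181
sL = 120/125 = 24/25
sR = 120/181 = 120/181
mL = 1·sL + 1·sR = 7344/4525
mR = 0·sL + -1/2·sR = -60/181

24/25 120/181 7344/4525 -60/181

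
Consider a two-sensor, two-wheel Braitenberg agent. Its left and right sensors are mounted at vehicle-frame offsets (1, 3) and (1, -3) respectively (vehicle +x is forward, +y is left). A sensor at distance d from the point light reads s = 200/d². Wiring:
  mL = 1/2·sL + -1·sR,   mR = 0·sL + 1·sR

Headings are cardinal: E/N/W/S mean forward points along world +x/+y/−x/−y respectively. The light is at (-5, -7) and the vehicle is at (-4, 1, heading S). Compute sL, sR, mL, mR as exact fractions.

40/13 200/53 -1540/689 200/53

left sensor world pos  = (-1, 0); dL² = 65
right sensor world pos = (-7, 0); dR² = 53
sL = 200/65 = 40/13
sR = 200/53 = 200/53
mL = 1/2·sL + -1·sR = -1540/689
mR = 0·sL + 1·sR = 200/53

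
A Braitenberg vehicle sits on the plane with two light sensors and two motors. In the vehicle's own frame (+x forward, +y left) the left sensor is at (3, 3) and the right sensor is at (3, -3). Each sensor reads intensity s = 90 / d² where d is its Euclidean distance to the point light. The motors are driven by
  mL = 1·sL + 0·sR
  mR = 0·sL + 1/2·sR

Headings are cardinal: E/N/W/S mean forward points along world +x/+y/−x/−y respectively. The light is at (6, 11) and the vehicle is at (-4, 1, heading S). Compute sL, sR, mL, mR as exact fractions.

left sensor world pos  = (-1, -2); dL² = 218
right sensor world pos = (-7, -2); dR² = 338
sL = 90/218 = 45/109
sR = 90/338 = 45/169
mL = 1·sL + 0·sR = 45/109
mR = 0·sL + 1/2·sR = 45/338

45/109 45/169 45/109 45/338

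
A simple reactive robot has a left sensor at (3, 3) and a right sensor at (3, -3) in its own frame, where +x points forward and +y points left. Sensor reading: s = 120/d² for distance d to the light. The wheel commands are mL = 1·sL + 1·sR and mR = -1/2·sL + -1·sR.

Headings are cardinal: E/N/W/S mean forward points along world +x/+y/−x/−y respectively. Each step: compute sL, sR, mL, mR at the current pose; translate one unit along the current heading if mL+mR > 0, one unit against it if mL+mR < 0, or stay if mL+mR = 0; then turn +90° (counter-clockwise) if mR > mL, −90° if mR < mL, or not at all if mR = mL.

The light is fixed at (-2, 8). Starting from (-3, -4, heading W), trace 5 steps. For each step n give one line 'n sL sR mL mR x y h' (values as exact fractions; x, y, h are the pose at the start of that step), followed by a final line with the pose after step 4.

0 120/241 120/97 40560/23377 -34740/23377 -3 -4 W
1 60/53 60/41 5640/2173 -4410/2173 -4 -4 N
2 24/13 120/197 6288/2561 -3924/2561 -4 -3 E
3 3/5 30/53 309/265 -459/530 -3 -3 S
4 120/241 120/97 40560/23377 -34740/23377 -3 -4 W
final -4 -4 N

n=0: pose=(-3,-4,W); sL=120/241, sR=120/97; mL=40560/23377, mR=-34740/23377; mL+mR=60/241 → advance +1; mR−mL=-75300/23377 → turn -1·90°
n=1: pose=(-4,-4,N); sL=60/53, sR=60/41; mL=5640/2173, mR=-4410/2173; mL+mR=30/53 → advance +1; mR−mL=-10050/2173 → turn -1·90°
n=2: pose=(-4,-3,E); sL=24/13, sR=120/197; mL=6288/2561, mR=-3924/2561; mL+mR=12/13 → advance +1; mR−mL=-10212/2561 → turn -1·90°
n=3: pose=(-3,-3,S); sL=3/5, sR=30/53; mL=309/265, mR=-459/530; mL+mR=3/10 → advance +1; mR−mL=-1077/530 → turn -1·90°
n=4: pose=(-3,-4,W); sL=120/241, sR=120/97; mL=40560/23377, mR=-34740/23377; mL+mR=60/241 → advance +1; mR−mL=-75300/23377 → turn -1·90°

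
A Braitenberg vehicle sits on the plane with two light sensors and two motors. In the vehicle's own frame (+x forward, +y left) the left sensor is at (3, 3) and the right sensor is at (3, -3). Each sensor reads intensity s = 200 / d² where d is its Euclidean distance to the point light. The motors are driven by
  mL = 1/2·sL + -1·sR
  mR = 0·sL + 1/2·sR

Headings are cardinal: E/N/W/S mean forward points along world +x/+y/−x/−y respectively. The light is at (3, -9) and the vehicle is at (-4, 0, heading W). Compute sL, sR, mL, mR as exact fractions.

25/17 50/61 -175/2074 25/61

left sensor world pos  = (-7, -3); dL² = 136
right sensor world pos = (-7, 3); dR² = 244
sL = 200/136 = 25/17
sR = 200/244 = 50/61
mL = 1/2·sL + -1·sR = -175/2074
mR = 0·sL + 1/2·sR = 25/61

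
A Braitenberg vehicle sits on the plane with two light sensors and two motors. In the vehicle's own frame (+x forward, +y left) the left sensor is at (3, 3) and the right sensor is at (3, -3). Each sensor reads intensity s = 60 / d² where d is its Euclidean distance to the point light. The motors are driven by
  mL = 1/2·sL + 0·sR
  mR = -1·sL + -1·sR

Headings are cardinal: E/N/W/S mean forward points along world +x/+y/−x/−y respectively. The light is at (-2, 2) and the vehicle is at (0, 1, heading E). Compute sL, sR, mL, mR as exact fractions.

left sensor world pos  = (3, 4); dL² = 29
right sensor world pos = (3, -2); dR² = 41
sL = 60/29 = 60/29
sR = 60/41 = 60/41
mL = 1/2·sL + 0·sR = 30/29
mR = -1·sL + -1·sR = -4200/1189

60/29 60/41 30/29 -4200/1189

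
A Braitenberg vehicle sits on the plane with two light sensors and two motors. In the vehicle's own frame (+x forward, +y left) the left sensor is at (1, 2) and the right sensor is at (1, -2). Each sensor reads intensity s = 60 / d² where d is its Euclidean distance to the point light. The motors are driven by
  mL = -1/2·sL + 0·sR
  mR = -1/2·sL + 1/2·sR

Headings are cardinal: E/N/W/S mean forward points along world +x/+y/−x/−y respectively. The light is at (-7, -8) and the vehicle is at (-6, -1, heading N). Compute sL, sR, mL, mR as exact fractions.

12/13 60/73 -6/13 -48/949

left sensor world pos  = (-8, 0); dL² = 65
right sensor world pos = (-4, 0); dR² = 73
sL = 60/65 = 12/13
sR = 60/73 = 60/73
mL = -1/2·sL + 0·sR = -6/13
mR = -1/2·sL + 1/2·sR = -48/949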